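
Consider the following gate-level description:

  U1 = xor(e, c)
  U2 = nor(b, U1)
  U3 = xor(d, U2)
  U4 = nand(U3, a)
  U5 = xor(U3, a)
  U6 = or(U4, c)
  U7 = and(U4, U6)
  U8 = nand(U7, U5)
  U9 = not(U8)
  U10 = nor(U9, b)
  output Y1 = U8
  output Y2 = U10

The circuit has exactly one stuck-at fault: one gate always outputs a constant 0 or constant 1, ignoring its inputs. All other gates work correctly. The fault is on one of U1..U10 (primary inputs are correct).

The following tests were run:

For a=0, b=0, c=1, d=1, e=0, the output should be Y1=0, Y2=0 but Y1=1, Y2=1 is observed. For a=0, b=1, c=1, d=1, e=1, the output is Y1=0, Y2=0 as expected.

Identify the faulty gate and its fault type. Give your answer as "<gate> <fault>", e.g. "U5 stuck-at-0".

U1 stuck-at-0

Fault-free values for test 1 (a=0, b=0, c=1, d=1, e=0): U1=1, U2=0, U3=1, U4=1, U5=1, U6=1, U7=1, U8=0, U9=1, U10=0, giving Y1=0, Y2=0. Observed Y1=1, Y2=1.
Test 1: faults giving observed Y1=1, Y2=1 are {U1 stuck-at-0, U2 stuck-at-1, U3 stuck-at-0, U4 stuck-at-0, U5 stuck-at-0, U6 stuck-at-0, U7 stuck-at-0, U8 stuck-at-1}.
Test 2 (a=0, b=1, c=1, d=1, e=1): fault-free U1=0, U2=0, U3=1, U4=1, U5=1, U6=1, U7=1, U8=0, U9=1, U10=0 → Y1=0, Y2=0; observed Y1=0, Y2=0. Eliminates U2 stuck-at-1, U3 stuck-at-0, U4 stuck-at-0, U5 stuck-at-0, U6 stuck-at-0, U7 stuck-at-0, U8 stuck-at-1.
Only U1 stuck-at-0 is consistent with every test.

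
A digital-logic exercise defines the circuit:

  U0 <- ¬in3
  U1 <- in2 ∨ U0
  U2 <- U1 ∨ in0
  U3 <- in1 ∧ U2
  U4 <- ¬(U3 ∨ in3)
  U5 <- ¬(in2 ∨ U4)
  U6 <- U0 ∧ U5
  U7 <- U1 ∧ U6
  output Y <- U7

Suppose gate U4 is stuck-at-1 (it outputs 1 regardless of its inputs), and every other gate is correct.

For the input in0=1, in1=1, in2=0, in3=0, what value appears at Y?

Propagate with U4 forced: U0=1, U1=1, U2=1, U3=1, U4=1 [stuck-at-1], U5=0, U6=0, U7=0.
So Y = 0. (Without the fault it would be 1.)

0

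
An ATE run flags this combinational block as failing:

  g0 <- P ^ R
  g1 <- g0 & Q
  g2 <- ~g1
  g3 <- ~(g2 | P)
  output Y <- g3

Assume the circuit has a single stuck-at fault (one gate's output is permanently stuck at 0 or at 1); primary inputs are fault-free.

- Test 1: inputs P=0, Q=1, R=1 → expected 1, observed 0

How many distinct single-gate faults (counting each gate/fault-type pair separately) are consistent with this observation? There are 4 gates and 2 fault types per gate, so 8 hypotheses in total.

Fault-free: g0=1, g1=1, g2=0, g3=1 → 1. Observed 0.
  g0 stuck-at-0: output 0 ✓
  g0 stuck-at-1: output 1 ✗
  g1 stuck-at-0: output 0 ✓
  g1 stuck-at-1: output 1 ✗
  g2 stuck-at-0: output 1 ✗
  g2 stuck-at-1: output 0 ✓
  g3 stuck-at-0: output 0 ✓
  g3 stuck-at-1: output 1 ✗
Consistent faults: {g0 stuck-at-0, g1 stuck-at-0, g2 stuck-at-1, g3 stuck-at-0} — 4 in all.

4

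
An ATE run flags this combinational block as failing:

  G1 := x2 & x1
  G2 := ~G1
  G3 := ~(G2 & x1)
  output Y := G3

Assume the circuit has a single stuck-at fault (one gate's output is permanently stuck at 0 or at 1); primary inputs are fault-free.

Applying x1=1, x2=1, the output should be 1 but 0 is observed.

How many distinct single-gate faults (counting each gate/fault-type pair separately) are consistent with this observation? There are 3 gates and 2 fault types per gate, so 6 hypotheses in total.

Fault-free: G1=1, G2=0, G3=1 → 1. Observed 0.
  G1 stuck-at-0: output 0 ✓
  G1 stuck-at-1: output 1 ✗
  G2 stuck-at-0: output 1 ✗
  G2 stuck-at-1: output 0 ✓
  G3 stuck-at-0: output 0 ✓
  G3 stuck-at-1: output 1 ✗
Consistent faults: {G1 stuck-at-0, G2 stuck-at-1, G3 stuck-at-0} — 3 in all.

3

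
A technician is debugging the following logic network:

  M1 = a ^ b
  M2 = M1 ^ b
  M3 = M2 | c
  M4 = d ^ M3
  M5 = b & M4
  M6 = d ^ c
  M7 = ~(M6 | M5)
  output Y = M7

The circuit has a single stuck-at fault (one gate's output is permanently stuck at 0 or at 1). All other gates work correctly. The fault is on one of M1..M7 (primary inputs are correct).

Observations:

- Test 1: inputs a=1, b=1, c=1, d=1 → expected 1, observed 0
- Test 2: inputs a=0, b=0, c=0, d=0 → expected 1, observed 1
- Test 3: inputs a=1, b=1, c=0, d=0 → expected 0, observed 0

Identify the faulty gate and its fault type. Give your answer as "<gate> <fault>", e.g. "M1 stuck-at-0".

M4 stuck-at-1

Fault-free values for test 1 (a=1, b=1, c=1, d=1): M1=0, M2=1, M3=1, M4=0, M5=0, M6=0, M7=1, giving Y=1. Observed 0.
Test 1: faults giving observed 0 are {M3 stuck-at-0, M4 stuck-at-1, M5 stuck-at-1, M6 stuck-at-1, M7 stuck-at-0}.
Test 2 (a=0, b=0, c=0, d=0): fault-free M1=0, M2=0, M3=0, M4=0, M5=0, M6=0, M7=1 → 1; observed 1. Eliminates M5 stuck-at-1, M6 stuck-at-1, M7 stuck-at-0.
Test 3 (a=1, b=1, c=0, d=0): fault-free M1=0, M2=1, M3=1, M4=1, M5=1, M6=0, M7=0 → 0; observed 0. Eliminates M3 stuck-at-0.
Only M4 stuck-at-1 is consistent with every test.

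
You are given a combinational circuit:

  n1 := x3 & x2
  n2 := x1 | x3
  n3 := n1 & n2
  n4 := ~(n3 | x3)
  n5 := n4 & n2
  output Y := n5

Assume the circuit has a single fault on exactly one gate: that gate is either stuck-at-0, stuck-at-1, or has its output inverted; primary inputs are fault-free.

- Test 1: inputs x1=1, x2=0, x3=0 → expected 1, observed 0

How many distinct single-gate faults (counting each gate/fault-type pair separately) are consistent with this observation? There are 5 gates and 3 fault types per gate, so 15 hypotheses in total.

Fault-free: n1=0, n2=1, n3=0, n4=1, n5=1 → 1. Observed 0.
  n1: stuck-at-1, inverted output ✓; others ✗
  n2: stuck-at-0, inverted output ✓; others ✗
  n3: stuck-at-1, inverted output ✓; others ✗
  n4: stuck-at-0, inverted output ✓; others ✗
  n5: stuck-at-0, inverted output ✓; others ✗
Consistent faults: {n1 stuck-at-1, n1 inverted output, n2 stuck-at-0, n2 inverted output, n3 stuck-at-1, n3 inverted output, n4 stuck-at-0, n4 inverted output, n5 stuck-at-0, n5 inverted output} — 10 in all.

10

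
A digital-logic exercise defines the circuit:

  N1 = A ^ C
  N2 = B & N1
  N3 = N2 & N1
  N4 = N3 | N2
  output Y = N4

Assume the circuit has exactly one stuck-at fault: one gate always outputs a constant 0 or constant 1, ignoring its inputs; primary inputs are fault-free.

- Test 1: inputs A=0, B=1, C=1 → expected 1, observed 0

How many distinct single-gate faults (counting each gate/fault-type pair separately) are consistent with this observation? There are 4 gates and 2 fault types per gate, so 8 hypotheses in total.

Fault-free: N1=1, N2=1, N3=1, N4=1 → 1. Observed 0.
  N1 stuck-at-0: output 0 ✓
  N1 stuck-at-1: output 1 ✗
  N2 stuck-at-0: output 0 ✓
  N2 stuck-at-1: output 1 ✗
  N3 stuck-at-0: output 1 ✗
  N3 stuck-at-1: output 1 ✗
  N4 stuck-at-0: output 0 ✓
  N4 stuck-at-1: output 1 ✗
Consistent faults: {N1 stuck-at-0, N2 stuck-at-0, N4 stuck-at-0} — 3 in all.

3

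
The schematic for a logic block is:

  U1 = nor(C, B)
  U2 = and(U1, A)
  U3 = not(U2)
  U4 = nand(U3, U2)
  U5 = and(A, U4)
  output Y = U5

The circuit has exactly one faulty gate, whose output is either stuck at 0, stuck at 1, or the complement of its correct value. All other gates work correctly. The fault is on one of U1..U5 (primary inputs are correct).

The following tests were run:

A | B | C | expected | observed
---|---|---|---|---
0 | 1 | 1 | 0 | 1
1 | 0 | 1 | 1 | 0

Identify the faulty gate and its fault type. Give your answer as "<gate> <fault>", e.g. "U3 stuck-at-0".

Fault-free values for test 1 (A=0, B=1, C=1): U1=0, U2=0, U3=1, U4=1, U5=0, giving Y=0. Observed 1.
Test 1: faults giving observed 1 are {U5 stuck-at-1, U5 inverted output}.
Test 2 (A=1, B=0, C=1): fault-free U1=0, U2=0, U3=1, U4=1, U5=1 → 1; observed 0. Eliminates U5 stuck-at-1.
Only U5 inverted output is consistent with every test.

U5 inverted output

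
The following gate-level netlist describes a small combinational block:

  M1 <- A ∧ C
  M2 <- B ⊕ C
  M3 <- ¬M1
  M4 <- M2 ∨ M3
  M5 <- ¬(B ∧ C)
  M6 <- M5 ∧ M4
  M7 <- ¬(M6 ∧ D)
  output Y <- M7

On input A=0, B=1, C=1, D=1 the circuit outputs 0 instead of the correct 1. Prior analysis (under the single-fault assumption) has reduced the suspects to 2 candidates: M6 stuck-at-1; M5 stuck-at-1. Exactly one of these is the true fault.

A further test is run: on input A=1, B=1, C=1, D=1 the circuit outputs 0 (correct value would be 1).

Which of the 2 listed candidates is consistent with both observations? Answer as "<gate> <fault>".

M6 stuck-at-1

Evaluate each candidate on input A=1, B=1, C=1, D=1:
  M6 stuck-at-1: M1=1, M2=0, M3=0, M4=0, M5=0, M6=1 [stuck-at-1], M7=0 → 0 — matches
  M5 stuck-at-1: M1=1, M2=0, M3=0, M4=0, M5=1 [stuck-at-1], M6=0, M7=1 → 1 — eliminated
Only M6 stuck-at-1 reproduces the observed 0.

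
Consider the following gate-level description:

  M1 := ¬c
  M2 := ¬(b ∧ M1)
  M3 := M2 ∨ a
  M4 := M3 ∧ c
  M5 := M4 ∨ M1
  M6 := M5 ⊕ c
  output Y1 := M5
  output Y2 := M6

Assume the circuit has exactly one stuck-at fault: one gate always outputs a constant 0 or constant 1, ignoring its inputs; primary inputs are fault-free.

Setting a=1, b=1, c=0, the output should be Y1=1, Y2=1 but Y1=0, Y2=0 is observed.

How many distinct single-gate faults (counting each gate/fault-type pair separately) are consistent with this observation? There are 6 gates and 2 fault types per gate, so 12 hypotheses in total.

Fault-free: M1=1, M2=0, M3=1, M4=0, M5=1, M6=1 → Y1=1, Y2=1. Observed Y1=0, Y2=0.
  M1 stuck-at-0: output Y1=0, Y2=0 ✓
  M1 stuck-at-1: output Y1=1, Y2=1 ✗
  M2 stuck-at-0: output Y1=1, Y2=1 ✗
  M2 stuck-at-1: output Y1=1, Y2=1 ✗
  M3 stuck-at-0: output Y1=1, Y2=1 ✗
  M3 stuck-at-1: output Y1=1, Y2=1 ✗
  M4 stuck-at-0: output Y1=1, Y2=1 ✗
  M4 stuck-at-1: output Y1=1, Y2=1 ✗
  M5 stuck-at-0: output Y1=0, Y2=0 ✓
  M5 stuck-at-1: output Y1=1, Y2=1 ✗
  M6 stuck-at-0: output Y1=1, Y2=0 ✗
  M6 stuck-at-1: output Y1=1, Y2=1 ✗
Consistent faults: {M1 stuck-at-0, M5 stuck-at-0} — 2 in all.

2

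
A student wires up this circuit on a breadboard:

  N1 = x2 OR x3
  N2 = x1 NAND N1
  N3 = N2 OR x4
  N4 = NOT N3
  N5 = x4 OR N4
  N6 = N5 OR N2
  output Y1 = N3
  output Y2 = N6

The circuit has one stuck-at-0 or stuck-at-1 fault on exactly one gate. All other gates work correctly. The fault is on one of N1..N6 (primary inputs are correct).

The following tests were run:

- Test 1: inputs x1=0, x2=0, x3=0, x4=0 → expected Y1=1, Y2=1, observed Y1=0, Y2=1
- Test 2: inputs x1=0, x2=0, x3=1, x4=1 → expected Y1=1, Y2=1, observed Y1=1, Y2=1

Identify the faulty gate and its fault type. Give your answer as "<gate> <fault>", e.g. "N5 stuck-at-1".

N2 stuck-at-0

Fault-free values for test 1 (x1=0, x2=0, x3=0, x4=0): N1=0, N2=1, N3=1, N4=0, N5=0, N6=1, giving Y1=1, Y2=1. Observed Y1=0, Y2=1.
Test 1: faults giving observed Y1=0, Y2=1 are {N2 stuck-at-0, N3 stuck-at-0}.
Test 2 (x1=0, x2=0, x3=1, x4=1): fault-free N1=1, N2=1, N3=1, N4=0, N5=1, N6=1 → Y1=1, Y2=1; observed Y1=1, Y2=1. Eliminates N3 stuck-at-0.
Only N2 stuck-at-0 is consistent with every test.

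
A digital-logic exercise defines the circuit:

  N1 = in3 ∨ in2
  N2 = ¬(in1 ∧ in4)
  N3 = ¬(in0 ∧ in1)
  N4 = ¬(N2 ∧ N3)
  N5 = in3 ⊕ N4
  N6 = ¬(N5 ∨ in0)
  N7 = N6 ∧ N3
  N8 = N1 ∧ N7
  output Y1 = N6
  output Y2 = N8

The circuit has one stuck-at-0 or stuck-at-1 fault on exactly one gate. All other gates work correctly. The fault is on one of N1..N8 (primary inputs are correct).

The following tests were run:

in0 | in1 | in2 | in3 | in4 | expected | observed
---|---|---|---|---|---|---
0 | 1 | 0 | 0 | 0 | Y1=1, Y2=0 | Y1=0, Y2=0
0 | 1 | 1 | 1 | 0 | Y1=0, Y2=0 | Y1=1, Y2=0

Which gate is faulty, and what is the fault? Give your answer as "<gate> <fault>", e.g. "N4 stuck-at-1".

Fault-free values for test 1 (in0=0, in1=1, in2=0, in3=0, in4=0): N1=0, N2=1, N3=1, N4=0, N5=0, N6=1, N7=1, N8=0, giving Y1=1, Y2=0. Observed Y1=0, Y2=0.
Test 1: faults giving observed Y1=0, Y2=0 are {N2 stuck-at-0, N3 stuck-at-0, N4 stuck-at-1, N5 stuck-at-1, N6 stuck-at-0}.
Test 2 (in0=0, in1=1, in2=1, in3=1, in4=0): fault-free N1=1, N2=1, N3=1, N4=0, N5=1, N6=0, N7=0, N8=0 → Y1=0, Y2=0; observed Y1=1, Y2=0. Eliminates N2 stuck-at-0, N4 stuck-at-1, N5 stuck-at-1, N6 stuck-at-0.
Only N3 stuck-at-0 is consistent with every test.

N3 stuck-at-0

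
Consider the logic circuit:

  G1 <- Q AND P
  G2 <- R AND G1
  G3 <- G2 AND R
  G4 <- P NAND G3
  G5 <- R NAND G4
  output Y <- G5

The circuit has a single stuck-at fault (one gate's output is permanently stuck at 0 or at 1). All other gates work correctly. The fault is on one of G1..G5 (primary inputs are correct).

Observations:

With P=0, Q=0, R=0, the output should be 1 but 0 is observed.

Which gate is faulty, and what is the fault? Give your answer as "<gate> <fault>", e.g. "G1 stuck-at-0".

Fault-free values for test 1 (P=0, Q=0, R=0): G1=0, G2=0, G3=0, G4=1, G5=1, giving Y=1. Observed 0.
Test 1: faults giving observed 0 are {G5 stuck-at-0}.
Only G5 stuck-at-0 is consistent with every test.

G5 stuck-at-0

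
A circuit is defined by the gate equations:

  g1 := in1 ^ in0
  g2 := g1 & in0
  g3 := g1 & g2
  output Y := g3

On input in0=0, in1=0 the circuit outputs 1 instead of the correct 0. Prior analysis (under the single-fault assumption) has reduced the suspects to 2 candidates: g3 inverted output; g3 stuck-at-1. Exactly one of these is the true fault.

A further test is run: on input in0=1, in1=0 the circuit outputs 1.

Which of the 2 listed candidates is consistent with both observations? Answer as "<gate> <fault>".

Evaluate each candidate on input in0=1, in1=0:
  g3 inverted output: g1=1, g2=1, g3=0 [inverted output] → 0 — eliminated
  g3 stuck-at-1: g1=1, g2=1, g3=1 [stuck-at-1] → 1 — matches
Only g3 stuck-at-1 reproduces the observed 1.

g3 stuck-at-1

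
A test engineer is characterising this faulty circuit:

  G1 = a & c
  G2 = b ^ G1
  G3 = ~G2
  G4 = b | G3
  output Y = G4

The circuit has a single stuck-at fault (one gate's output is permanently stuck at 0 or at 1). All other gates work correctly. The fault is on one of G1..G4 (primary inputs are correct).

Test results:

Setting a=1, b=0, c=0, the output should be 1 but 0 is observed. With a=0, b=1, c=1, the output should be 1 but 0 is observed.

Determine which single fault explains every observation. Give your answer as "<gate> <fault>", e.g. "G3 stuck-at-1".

G4 stuck-at-0

Fault-free values for test 1 (a=1, b=0, c=0): G1=0, G2=0, G3=1, G4=1, giving Y=1. Observed 0.
Test 1: faults giving observed 0 are {G1 stuck-at-1, G2 stuck-at-1, G3 stuck-at-0, G4 stuck-at-0}.
Test 2 (a=0, b=1, c=1): fault-free G1=0, G2=1, G3=0, G4=1 → 1; observed 0. Eliminates G1 stuck-at-1, G2 stuck-at-1, G3 stuck-at-0.
Only G4 stuck-at-0 is consistent with every test.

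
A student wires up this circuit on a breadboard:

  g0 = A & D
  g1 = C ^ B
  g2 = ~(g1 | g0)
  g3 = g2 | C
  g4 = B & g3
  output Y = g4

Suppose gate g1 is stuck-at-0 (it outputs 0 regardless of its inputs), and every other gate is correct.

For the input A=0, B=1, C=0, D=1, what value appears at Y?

Propagate with g1 forced: g0=0, g1=0 [stuck-at-0], g2=1, g3=1, g4=1.
So Y = 1. (Without the fault it would be 0.)

1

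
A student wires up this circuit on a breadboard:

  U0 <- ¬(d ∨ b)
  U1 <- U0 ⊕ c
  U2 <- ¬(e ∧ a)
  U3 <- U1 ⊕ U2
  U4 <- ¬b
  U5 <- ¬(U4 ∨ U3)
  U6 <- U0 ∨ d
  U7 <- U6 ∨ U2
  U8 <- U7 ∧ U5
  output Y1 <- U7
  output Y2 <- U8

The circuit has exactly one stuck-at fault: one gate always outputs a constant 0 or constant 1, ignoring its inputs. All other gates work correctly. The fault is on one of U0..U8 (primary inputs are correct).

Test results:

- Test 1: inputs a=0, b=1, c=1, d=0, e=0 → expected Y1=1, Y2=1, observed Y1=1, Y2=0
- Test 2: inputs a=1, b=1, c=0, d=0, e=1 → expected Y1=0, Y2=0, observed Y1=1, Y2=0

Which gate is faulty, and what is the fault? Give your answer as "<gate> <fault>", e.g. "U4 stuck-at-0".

Fault-free values for test 1 (a=0, b=1, c=1, d=0, e=0): U0=0, U1=1, U2=1, U3=0, U4=0, U5=1, U6=0, U7=1, U8=1, giving Y1=1, Y2=1. Observed Y1=1, Y2=0.
Test 1: faults giving observed Y1=1, Y2=0 are {U0 stuck-at-1, U1 stuck-at-0, U3 stuck-at-1, U4 stuck-at-1, U5 stuck-at-0, U8 stuck-at-0}.
Test 2 (a=1, b=1, c=0, d=0, e=1): fault-free U0=0, U1=0, U2=0, U3=0, U4=0, U5=1, U6=0, U7=0, U8=0 → Y1=0, Y2=0; observed Y1=1, Y2=0. Eliminates U1 stuck-at-0, U3 stuck-at-1, U4 stuck-at-1, U5 stuck-at-0, U8 stuck-at-0.
Only U0 stuck-at-1 is consistent with every test.

U0 stuck-at-1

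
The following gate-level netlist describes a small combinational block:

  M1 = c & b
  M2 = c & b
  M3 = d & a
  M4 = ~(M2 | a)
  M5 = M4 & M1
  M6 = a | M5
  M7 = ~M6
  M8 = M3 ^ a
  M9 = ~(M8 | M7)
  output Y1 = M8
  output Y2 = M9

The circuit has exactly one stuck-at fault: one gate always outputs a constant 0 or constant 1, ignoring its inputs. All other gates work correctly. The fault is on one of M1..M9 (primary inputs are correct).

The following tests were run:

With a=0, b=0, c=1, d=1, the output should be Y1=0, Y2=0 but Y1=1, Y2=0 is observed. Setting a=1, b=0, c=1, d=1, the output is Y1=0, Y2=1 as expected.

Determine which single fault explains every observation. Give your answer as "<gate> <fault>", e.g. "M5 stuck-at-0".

Fault-free values for test 1 (a=0, b=0, c=1, d=1): M1=0, M2=0, M3=0, M4=1, M5=0, M6=0, M7=1, M8=0, M9=0, giving Y1=0, Y2=0. Observed Y1=1, Y2=0.
Test 1: faults giving observed Y1=1, Y2=0 are {M3 stuck-at-1, M8 stuck-at-1}.
Test 2 (a=1, b=0, c=1, d=1): fault-free M1=0, M2=0, M3=1, M4=0, M5=0, M6=1, M7=0, M8=0, M9=1 → Y1=0, Y2=1; observed Y1=0, Y2=1. Eliminates M8 stuck-at-1.
Only M3 stuck-at-1 is consistent with every test.

M3 stuck-at-1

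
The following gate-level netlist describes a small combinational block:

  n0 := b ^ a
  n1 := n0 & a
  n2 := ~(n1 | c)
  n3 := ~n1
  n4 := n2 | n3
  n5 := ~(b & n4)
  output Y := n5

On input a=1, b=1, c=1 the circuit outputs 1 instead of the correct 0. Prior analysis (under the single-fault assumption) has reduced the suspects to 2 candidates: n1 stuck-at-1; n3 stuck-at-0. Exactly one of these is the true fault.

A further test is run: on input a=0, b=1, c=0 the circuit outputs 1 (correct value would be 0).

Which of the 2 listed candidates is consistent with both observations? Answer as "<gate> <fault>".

n1 stuck-at-1

Evaluate each candidate on input a=0, b=1, c=0:
  n1 stuck-at-1: n0=1, n1=1 [stuck-at-1], n2=0, n3=0, n4=0, n5=1 → 1 — matches
  n3 stuck-at-0: n0=1, n1=0, n2=1, n3=0 [stuck-at-0], n4=1, n5=0 → 0 — eliminated
Only n1 stuck-at-1 reproduces the observed 1.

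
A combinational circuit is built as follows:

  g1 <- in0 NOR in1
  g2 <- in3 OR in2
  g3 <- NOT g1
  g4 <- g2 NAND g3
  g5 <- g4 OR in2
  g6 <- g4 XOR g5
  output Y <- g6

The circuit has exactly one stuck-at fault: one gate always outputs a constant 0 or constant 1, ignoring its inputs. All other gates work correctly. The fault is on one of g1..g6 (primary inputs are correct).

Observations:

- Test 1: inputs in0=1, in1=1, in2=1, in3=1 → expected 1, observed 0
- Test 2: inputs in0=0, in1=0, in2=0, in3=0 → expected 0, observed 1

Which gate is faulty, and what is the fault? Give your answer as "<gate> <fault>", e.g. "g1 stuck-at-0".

g5 stuck-at-0

Fault-free values for test 1 (in0=1, in1=1, in2=1, in3=1): g1=0, g2=1, g3=1, g4=0, g5=1, g6=1, giving Y=1. Observed 0.
Test 1: faults giving observed 0 are {g1 stuck-at-1, g2 stuck-at-0, g3 stuck-at-0, g4 stuck-at-1, g5 stuck-at-0, g6 stuck-at-0}.
Test 2 (in0=0, in1=0, in2=0, in3=0): fault-free g1=1, g2=0, g3=0, g4=1, g5=1, g6=0 → 0; observed 1. Eliminates g1 stuck-at-1, g2 stuck-at-0, g3 stuck-at-0, g4 stuck-at-1, g6 stuck-at-0.
Only g5 stuck-at-0 is consistent with every test.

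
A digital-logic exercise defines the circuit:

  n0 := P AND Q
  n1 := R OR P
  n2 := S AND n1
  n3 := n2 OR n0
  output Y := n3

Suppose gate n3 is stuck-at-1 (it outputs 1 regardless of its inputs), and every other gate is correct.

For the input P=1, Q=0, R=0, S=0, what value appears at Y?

1

Propagate with n3 forced: n0=0, n1=1, n2=0, n3=1 [stuck-at-1].
So Y = 1. (Without the fault it would be 0.)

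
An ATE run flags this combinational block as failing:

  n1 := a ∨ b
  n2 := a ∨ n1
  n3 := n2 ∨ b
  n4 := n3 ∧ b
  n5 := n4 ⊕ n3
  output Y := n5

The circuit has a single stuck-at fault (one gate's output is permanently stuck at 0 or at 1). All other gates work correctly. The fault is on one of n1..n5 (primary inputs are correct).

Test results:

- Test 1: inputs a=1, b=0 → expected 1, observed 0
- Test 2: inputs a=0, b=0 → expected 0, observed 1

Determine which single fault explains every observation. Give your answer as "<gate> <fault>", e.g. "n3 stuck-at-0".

Fault-free values for test 1 (a=1, b=0): n1=1, n2=1, n3=1, n4=0, n5=1, giving Y=1. Observed 0.
Test 1: faults giving observed 0 are {n2 stuck-at-0, n3 stuck-at-0, n4 stuck-at-1, n5 stuck-at-0}.
Test 2 (a=0, b=0): fault-free n1=0, n2=0, n3=0, n4=0, n5=0 → 0; observed 1. Eliminates n2 stuck-at-0, n3 stuck-at-0, n5 stuck-at-0.
Only n4 stuck-at-1 is consistent with every test.

n4 stuck-at-1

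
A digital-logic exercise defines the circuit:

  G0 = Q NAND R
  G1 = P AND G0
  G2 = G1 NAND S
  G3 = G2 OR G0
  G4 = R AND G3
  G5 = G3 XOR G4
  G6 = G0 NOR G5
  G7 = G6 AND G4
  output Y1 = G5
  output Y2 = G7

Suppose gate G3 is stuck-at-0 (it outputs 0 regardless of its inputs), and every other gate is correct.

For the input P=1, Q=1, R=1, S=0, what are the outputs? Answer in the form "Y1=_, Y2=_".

Propagate with G3 forced: G0=0, G1=0, G2=1, G3=0 [stuck-at-0], G4=0, G5=0, G6=1, G7=0.
So the outputs are Y1=0, Y2=0. (Without the fault they would be Y1=0, Y2=1.)

Y1=0, Y2=0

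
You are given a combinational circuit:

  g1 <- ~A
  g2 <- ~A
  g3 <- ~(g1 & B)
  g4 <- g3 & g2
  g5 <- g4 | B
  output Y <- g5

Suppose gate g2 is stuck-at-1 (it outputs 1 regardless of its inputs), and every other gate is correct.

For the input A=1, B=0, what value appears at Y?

1

Propagate with g2 forced: g1=0, g2=1 [stuck-at-1], g3=1, g4=1, g5=1.
So Y = 1. (Without the fault it would be 0.)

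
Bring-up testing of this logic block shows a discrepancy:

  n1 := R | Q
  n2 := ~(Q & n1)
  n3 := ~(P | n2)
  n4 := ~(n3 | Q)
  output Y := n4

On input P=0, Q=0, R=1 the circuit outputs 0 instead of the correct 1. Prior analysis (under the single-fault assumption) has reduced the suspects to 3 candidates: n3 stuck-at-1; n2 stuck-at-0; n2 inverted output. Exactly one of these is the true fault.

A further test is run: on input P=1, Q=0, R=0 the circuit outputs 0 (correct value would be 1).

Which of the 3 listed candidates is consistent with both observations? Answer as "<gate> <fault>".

n3 stuck-at-1

Evaluate each candidate on input P=1, Q=0, R=0:
  n3 stuck-at-1: n1=0, n2=1, n3=1 [stuck-at-1], n4=0 → 0 — matches
  n2 stuck-at-0: n1=0, n2=0 [stuck-at-0], n3=0, n4=1 → 1 — eliminated
  n2 inverted output: n1=0, n2=0 [inverted output], n3=0, n4=1 → 1 — eliminated
Only n3 stuck-at-1 reproduces the observed 0.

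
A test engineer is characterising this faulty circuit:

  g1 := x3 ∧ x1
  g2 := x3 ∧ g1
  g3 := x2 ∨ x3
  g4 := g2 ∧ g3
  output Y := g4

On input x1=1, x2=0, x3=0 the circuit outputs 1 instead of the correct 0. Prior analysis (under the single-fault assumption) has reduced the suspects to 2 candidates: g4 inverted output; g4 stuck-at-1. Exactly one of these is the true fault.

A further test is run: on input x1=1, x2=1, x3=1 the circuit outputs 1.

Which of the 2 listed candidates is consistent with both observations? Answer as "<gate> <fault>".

g4 stuck-at-1

Evaluate each candidate on input x1=1, x2=1, x3=1:
  g4 inverted output: g1=1, g2=1, g3=1, g4=0 [inverted output] → 0 — eliminated
  g4 stuck-at-1: g1=1, g2=1, g3=1, g4=1 [stuck-at-1] → 1 — matches
Only g4 stuck-at-1 reproduces the observed 1.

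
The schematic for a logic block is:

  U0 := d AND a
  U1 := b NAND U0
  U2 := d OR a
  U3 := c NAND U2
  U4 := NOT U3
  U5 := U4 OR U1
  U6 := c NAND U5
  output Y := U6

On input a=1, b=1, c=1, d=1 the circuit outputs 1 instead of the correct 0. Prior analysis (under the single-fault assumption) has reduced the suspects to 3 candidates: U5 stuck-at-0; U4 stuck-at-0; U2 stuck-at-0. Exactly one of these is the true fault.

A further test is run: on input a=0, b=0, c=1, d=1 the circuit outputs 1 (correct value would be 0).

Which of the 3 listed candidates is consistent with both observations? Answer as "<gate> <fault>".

Evaluate each candidate on input a=0, b=0, c=1, d=1:
  U5 stuck-at-0: U0=0, U1=1, U2=1, U3=0, U4=1, U5=0 [stuck-at-0], U6=1 → 1 — matches
  U4 stuck-at-0: U0=0, U1=1, U2=1, U3=0, U4=0 [stuck-at-0], U5=1, U6=0 → 0 — eliminated
  U2 stuck-at-0: U0=0, U1=1, U2=0 [stuck-at-0], U3=1, U4=0, U5=1, U6=0 → 0 — eliminated
Only U5 stuck-at-0 reproduces the observed 1.

U5 stuck-at-0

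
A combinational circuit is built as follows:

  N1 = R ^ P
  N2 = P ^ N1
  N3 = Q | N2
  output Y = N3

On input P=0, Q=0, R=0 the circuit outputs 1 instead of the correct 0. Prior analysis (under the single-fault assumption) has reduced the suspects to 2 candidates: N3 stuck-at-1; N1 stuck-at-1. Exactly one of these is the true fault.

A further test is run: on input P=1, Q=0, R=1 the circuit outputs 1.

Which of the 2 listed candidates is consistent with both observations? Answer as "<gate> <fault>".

Evaluate each candidate on input P=1, Q=0, R=1:
  N3 stuck-at-1: N1=0, N2=1, N3=1 [stuck-at-1] → 1 — matches
  N1 stuck-at-1: N1=1 [stuck-at-1], N2=0, N3=0 → 0 — eliminated
Only N3 stuck-at-1 reproduces the observed 1.

N3 stuck-at-1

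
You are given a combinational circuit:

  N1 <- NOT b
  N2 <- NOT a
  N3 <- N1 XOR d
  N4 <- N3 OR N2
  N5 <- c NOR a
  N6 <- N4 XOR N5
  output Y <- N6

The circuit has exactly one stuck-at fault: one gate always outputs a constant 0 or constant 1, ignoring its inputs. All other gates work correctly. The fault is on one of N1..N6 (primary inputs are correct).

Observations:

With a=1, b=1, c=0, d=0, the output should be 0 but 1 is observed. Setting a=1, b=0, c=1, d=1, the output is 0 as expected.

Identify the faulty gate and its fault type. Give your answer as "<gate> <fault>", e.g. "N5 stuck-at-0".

Fault-free values for test 1 (a=1, b=1, c=0, d=0): N1=0, N2=0, N3=0, N4=0, N5=0, N6=0, giving Y=0. Observed 1.
Test 1: faults giving observed 1 are {N1 stuck-at-1, N2 stuck-at-1, N3 stuck-at-1, N4 stuck-at-1, N5 stuck-at-1, N6 stuck-at-1}.
Test 2 (a=1, b=0, c=1, d=1): fault-free N1=1, N2=0, N3=0, N4=0, N5=0, N6=0 → 0; observed 0. Eliminates N2 stuck-at-1, N3 stuck-at-1, N4 stuck-at-1, N5 stuck-at-1, N6 stuck-at-1.
Only N1 stuck-at-1 is consistent with every test.

N1 stuck-at-1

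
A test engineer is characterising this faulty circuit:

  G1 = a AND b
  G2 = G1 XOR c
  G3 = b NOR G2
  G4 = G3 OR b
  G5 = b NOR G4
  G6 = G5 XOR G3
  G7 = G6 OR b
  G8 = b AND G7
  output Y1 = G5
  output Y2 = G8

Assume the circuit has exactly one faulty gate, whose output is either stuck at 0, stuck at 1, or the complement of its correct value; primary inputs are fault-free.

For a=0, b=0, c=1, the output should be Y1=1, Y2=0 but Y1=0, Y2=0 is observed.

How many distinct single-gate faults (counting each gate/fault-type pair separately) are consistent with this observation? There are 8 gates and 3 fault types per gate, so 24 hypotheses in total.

Fault-free: G1=0, G2=1, G3=0, G4=0, G5=1, G6=1, G7=1, G8=0 → Y1=1, Y2=0. Observed Y1=0, Y2=0.
  G1: stuck-at-1, inverted output ✓; others ✗
  G2: stuck-at-0, inverted output ✓; others ✗
  G3: stuck-at-1, inverted output ✓; others ✗
  G4: stuck-at-1, inverted output ✓; others ✗
  G5: stuck-at-0, inverted output ✓; others ✗
  G6: none of the 3 fault types match ✗
  G7: none of the 3 fault types match ✗
  G8: none of the 3 fault types match ✗
Consistent faults: {G1 stuck-at-1, G1 inverted output, G2 stuck-at-0, G2 inverted output, G3 stuck-at-1, G3 inverted output, G4 stuck-at-1, G4 inverted output, G5 stuck-at-0, G5 inverted output} — 10 in all.

10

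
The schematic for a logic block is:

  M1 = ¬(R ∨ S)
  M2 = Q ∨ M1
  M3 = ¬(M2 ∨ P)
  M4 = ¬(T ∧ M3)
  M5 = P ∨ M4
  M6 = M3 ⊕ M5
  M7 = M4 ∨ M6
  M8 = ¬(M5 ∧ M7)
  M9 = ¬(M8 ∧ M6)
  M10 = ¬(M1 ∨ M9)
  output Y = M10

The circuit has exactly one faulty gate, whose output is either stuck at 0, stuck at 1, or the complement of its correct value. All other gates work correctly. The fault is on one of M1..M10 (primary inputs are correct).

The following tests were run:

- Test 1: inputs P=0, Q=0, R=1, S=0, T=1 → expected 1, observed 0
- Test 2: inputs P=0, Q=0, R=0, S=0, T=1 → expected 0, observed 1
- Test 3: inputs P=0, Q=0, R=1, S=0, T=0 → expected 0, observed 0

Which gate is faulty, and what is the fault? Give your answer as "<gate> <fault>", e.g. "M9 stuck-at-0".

M1 inverted output

Fault-free values for test 1 (P=0, Q=0, R=1, S=0, T=1): M1=0, M2=0, M3=1, M4=0, M5=0, M6=1, M7=1, M8=1, M9=0, M10=1, giving Y=1. Observed 0.
Test 1: faults giving observed 0 are {M1 stuck-at-1, M1 inverted output, M2 stuck-at-1, M2 inverted output, M3 stuck-at-0, M3 inverted output, M4 stuck-at-1, M4 inverted output, M5 stuck-at-1, M5 inverted output, M6 stuck-at-0, M6 inverted output, M8 stuck-at-0, M8 inverted output, M9 stuck-at-1, M9 inverted output, M10 stuck-at-0, M10 inverted output}.
Test 2 (P=0, Q=0, R=0, S=0, T=1): fault-free M1=1, M2=1, M3=0, M4=1, M5=1, M6=1, M7=1, M8=0, M9=1, M10=0 → 0; observed 1. Eliminates M1 stuck-at-1, M2 stuck-at-1, M2 inverted output, M3 stuck-at-0, M3 inverted output, M4 stuck-at-1, M4 inverted output, M5 stuck-at-1, M5 inverted output, M6 stuck-at-0, M6 inverted output, M8 stuck-at-0, M8 inverted output, M9 stuck-at-1, M9 inverted output, M10 stuck-at-0.
Test 3 (P=0, Q=0, R=1, S=0, T=0): fault-free M1=0, M2=0, M3=1, M4=1, M5=1, M6=0, M7=1, M8=0, M9=1, M10=0 → 0; observed 0. Eliminates M10 inverted output.
Only M1 inverted output is consistent with every test.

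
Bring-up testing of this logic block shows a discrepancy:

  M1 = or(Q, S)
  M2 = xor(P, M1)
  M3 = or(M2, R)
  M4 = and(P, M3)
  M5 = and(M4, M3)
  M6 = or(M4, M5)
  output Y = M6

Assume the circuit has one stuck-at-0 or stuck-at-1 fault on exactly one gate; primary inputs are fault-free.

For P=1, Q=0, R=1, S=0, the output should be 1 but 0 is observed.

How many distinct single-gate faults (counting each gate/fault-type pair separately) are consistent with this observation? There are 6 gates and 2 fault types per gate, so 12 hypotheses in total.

Fault-free: M1=0, M2=1, M3=1, M4=1, M5=1, M6=1 → 1. Observed 0.
  M1 stuck-at-0: output 1 ✗
  M1 stuck-at-1: output 1 ✗
  M2 stuck-at-0: output 1 ✗
  M2 stuck-at-1: output 1 ✗
  M3 stuck-at-0: output 0 ✓
  M3 stuck-at-1: output 1 ✗
  M4 stuck-at-0: output 0 ✓
  M4 stuck-at-1: output 1 ✗
  M5 stuck-at-0: output 1 ✗
  M5 stuck-at-1: output 1 ✗
  M6 stuck-at-0: output 0 ✓
  M6 stuck-at-1: output 1 ✗
Consistent faults: {M3 stuck-at-0, M4 stuck-at-0, M6 stuck-at-0} — 3 in all.

3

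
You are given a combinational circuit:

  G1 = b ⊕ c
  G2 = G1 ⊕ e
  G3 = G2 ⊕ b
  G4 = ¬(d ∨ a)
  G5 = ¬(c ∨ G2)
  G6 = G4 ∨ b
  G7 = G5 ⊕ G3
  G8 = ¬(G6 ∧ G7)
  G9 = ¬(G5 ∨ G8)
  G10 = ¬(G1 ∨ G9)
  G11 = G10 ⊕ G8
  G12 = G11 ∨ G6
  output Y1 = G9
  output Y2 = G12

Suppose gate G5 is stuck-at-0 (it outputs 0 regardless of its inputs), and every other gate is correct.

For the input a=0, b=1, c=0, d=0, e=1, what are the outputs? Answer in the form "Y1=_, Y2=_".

Propagate with G5 forced: G1=1, G2=0, G3=1, G4=1, G5=0 [stuck-at-0], G6=1, G7=1, G8=0, G9=1, G10=0, G11=0, G12=1.
So the outputs are Y1=1, Y2=1. (Without the fault they would be Y1=0, Y2=1.)

Y1=1, Y2=1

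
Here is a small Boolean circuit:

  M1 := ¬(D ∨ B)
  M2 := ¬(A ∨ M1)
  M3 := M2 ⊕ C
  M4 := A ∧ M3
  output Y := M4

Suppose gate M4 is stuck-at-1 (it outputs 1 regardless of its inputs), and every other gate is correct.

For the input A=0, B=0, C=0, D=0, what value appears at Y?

Propagate with M4 forced: M1=1, M2=0, M3=0, M4=1 [stuck-at-1].
So Y = 1. (Without the fault it would be 0.)

1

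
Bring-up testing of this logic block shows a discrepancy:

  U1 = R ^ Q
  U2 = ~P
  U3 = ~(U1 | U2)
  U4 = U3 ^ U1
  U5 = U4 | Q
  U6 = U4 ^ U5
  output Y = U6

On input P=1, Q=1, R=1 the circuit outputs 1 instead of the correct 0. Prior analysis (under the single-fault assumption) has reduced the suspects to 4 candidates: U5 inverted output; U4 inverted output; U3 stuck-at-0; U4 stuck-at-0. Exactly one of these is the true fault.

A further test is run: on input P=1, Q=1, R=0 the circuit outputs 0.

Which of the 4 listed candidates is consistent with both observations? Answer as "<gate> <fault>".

Evaluate each candidate on input P=1, Q=1, R=0:
  U5 inverted output: U1=1, U2=0, U3=0, U4=1, U5=0 [inverted output], U6=1 → 1 — eliminated
  U4 inverted output: U1=1, U2=0, U3=0, U4=0 [inverted output], U5=1, U6=1 → 1 — eliminated
  U3 stuck-at-0: U1=1, U2=0, U3=0 [stuck-at-0], U4=1, U5=1, U6=0 → 0 — matches
  U4 stuck-at-0: U1=1, U2=0, U3=0, U4=0 [stuck-at-0], U5=1, U6=1 → 1 — eliminated
Only U3 stuck-at-0 reproduces the observed 0.

U3 stuck-at-0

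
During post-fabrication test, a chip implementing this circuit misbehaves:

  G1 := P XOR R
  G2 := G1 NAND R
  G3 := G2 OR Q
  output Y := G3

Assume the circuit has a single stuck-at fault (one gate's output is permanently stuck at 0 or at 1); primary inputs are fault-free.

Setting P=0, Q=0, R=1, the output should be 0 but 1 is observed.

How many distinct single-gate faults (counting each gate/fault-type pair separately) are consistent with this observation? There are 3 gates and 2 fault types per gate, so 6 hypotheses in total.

Fault-free: G1=1, G2=0, G3=0 → 0. Observed 1.
  G1 stuck-at-0: output 1 ✓
  G1 stuck-at-1: output 0 ✗
  G2 stuck-at-0: output 0 ✗
  G2 stuck-at-1: output 1 ✓
  G3 stuck-at-0: output 0 ✗
  G3 stuck-at-1: output 1 ✓
Consistent faults: {G1 stuck-at-0, G2 stuck-at-1, G3 stuck-at-1} — 3 in all.

3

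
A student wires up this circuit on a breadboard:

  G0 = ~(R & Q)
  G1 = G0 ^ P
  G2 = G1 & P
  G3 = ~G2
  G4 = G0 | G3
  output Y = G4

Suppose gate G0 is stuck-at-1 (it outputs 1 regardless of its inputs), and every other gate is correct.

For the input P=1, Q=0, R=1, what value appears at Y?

Propagate with G0 forced: G0=1 [stuck-at-1], G1=0, G2=0, G3=1, G4=1.
So Y = 1. (Same as the fault-free value — the fault is masked on this input.)

1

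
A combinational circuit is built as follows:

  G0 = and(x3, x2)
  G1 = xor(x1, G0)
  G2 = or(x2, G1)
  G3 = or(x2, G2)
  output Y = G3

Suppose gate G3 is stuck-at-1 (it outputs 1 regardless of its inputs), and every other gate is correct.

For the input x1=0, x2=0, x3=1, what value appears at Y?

Propagate with G3 forced: G0=0, G1=0, G2=0, G3=1 [stuck-at-1].
So Y = 1. (Without the fault it would be 0.)

1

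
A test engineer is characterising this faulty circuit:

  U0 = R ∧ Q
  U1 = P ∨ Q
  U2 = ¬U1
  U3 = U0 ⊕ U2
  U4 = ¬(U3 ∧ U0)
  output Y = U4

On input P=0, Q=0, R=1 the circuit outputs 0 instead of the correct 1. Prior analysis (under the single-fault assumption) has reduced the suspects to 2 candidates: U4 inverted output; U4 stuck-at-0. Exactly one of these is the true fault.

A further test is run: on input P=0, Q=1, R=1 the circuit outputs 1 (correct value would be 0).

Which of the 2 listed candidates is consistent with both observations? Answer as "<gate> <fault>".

Evaluate each candidate on input P=0, Q=1, R=1:
  U4 inverted output: U0=1, U1=1, U2=0, U3=1, U4=1 [inverted output] → 1 — matches
  U4 stuck-at-0: U0=1, U1=1, U2=0, U3=1, U4=0 [stuck-at-0] → 0 — eliminated
Only U4 inverted output reproduces the observed 1.

U4 inverted output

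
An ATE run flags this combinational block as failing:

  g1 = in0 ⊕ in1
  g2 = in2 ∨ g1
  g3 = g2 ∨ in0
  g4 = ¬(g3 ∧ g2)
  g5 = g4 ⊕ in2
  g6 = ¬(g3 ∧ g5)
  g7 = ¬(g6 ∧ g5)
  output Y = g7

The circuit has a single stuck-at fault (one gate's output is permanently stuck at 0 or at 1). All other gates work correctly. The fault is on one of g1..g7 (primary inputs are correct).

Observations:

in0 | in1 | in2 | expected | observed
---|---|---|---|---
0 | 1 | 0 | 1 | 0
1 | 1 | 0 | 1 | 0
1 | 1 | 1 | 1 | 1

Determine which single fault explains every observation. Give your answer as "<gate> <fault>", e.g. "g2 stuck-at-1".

Fault-free values for test 1 (in0=0, in1=1, in2=0): g1=1, g2=1, g3=1, g4=0, g5=0, g6=1, g7=1, giving Y=1. Observed 0.
Test 1: faults giving observed 0 are {g1 stuck-at-0, g2 stuck-at-0, g3 stuck-at-0, g7 stuck-at-0}.
Test 2 (in0=1, in1=1, in2=0): fault-free g1=0, g2=0, g3=1, g4=1, g5=1, g6=0, g7=1 → 1; observed 0. Eliminates g1 stuck-at-0, g2 stuck-at-0.
Test 3 (in0=1, in1=1, in2=1): fault-free g1=0, g2=1, g3=1, g4=0, g5=1, g6=0, g7=1 → 1; observed 1. Eliminates g7 stuck-at-0.
Only g3 stuck-at-0 is consistent with every test.

g3 stuck-at-0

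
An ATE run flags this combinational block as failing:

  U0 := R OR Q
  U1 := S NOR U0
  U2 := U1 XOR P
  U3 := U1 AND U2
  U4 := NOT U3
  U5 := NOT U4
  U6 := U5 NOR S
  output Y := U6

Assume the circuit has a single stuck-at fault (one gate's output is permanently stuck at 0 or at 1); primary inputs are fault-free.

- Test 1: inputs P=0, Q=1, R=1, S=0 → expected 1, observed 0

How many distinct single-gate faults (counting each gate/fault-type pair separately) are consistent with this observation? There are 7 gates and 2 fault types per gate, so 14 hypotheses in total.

Fault-free: U0=1, U1=0, U2=0, U3=0, U4=1, U5=0, U6=1 → 1. Observed 0.
  U0 stuck-at-0: output 0 ✓
  U0 stuck-at-1: output 1 ✗
  U1 stuck-at-0: output 1 ✗
  U1 stuck-at-1: output 0 ✓
  U2 stuck-at-0: output 1 ✗
  U2 stuck-at-1: output 1 ✗
  U3 stuck-at-0: output 1 ✗
  U3 stuck-at-1: output 0 ✓
  U4 stuck-at-0: output 0 ✓
  U4 stuck-at-1: output 1 ✗
  U5 stuck-at-0: output 1 ✗
  U5 stuck-at-1: output 0 ✓
  U6 stuck-at-0: output 0 ✓
  U6 stuck-at-1: output 1 ✗
Consistent faults: {U0 stuck-at-0, U1 stuck-at-1, U3 stuck-at-1, U4 stuck-at-0, U5 stuck-at-1, U6 stuck-at-0} — 6 in all.

6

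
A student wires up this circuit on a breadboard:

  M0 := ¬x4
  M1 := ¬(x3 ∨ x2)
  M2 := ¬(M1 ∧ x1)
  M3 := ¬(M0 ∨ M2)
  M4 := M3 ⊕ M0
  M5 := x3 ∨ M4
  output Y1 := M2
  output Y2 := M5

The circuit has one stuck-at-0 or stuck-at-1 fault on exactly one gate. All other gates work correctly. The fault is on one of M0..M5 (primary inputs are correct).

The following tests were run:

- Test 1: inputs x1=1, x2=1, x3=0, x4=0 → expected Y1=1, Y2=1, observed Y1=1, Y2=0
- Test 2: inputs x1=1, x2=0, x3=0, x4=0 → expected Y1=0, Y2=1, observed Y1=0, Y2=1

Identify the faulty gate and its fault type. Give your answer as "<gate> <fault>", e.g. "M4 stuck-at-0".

M0 stuck-at-0

Fault-free values for test 1 (x1=1, x2=1, x3=0, x4=0): M0=1, M1=0, M2=1, M3=0, M4=1, M5=1, giving Y1=1, Y2=1. Observed Y1=1, Y2=0.
Test 1: faults giving observed Y1=1, Y2=0 are {M0 stuck-at-0, M3 stuck-at-1, M4 stuck-at-0, M5 stuck-at-0}.
Test 2 (x1=1, x2=0, x3=0, x4=0): fault-free M0=1, M1=1, M2=0, M3=0, M4=1, M5=1 → Y1=0, Y2=1; observed Y1=0, Y2=1. Eliminates M3 stuck-at-1, M4 stuck-at-0, M5 stuck-at-0.
Only M0 stuck-at-0 is consistent with every test.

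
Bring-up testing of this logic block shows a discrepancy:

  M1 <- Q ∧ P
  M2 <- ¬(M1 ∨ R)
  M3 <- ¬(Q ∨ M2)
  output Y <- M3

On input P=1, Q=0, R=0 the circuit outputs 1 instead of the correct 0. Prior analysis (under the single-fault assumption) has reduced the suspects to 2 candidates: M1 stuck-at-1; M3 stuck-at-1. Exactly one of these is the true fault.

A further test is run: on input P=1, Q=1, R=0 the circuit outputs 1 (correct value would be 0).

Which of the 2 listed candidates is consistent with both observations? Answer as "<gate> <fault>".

M3 stuck-at-1

Evaluate each candidate on input P=1, Q=1, R=0:
  M1 stuck-at-1: M1=1 [stuck-at-1], M2=0, M3=0 → 0 — eliminated
  M3 stuck-at-1: M1=1, M2=0, M3=1 [stuck-at-1] → 1 — matches
Only M3 stuck-at-1 reproduces the observed 1.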